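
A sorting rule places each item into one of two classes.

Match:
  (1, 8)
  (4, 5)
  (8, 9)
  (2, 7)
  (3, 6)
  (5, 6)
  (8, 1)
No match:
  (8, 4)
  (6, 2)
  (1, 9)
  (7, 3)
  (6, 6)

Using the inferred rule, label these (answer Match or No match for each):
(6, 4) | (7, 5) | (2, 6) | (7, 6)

No match, No match, No match, Match

Looking at the examples, the only property every 'Match' case has and every 'No match' case lacks is: sum is odd.
(6, 4): 6+4 = 10 — does not fit, so No match.
(7, 5): 7+5 = 12 — does not fit, so No match.
(2, 6): 2+6 = 8 — does not fit, so No match.
(7, 6): 7+6 = 13 — has this property, so Match.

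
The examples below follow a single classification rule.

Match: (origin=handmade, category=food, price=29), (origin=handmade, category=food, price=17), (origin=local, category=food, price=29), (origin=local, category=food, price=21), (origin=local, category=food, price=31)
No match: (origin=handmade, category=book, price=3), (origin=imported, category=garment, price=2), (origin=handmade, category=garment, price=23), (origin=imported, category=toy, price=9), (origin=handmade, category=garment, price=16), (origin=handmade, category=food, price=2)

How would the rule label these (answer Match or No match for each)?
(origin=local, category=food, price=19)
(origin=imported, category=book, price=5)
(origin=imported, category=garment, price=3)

The rule appears to be: category is food AND price ≥ 3.

Match, No match, No match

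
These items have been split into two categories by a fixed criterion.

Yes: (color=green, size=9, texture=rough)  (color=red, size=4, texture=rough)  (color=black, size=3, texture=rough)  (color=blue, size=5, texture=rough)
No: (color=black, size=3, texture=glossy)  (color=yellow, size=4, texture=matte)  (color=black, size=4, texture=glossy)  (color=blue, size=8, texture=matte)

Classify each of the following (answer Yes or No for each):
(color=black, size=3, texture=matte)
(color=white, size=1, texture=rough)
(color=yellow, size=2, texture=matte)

No, Yes, No

A rule that fits every label: texture is rough — true of each 'Yes' example, false of each 'No' one.
(color=black, size=3, texture=matte): texture is matte, doesn't match → No. (color=white, size=1, texture=rough): texture is rough, passes → Yes. (color=yellow, size=2, texture=matte): texture is matte, doesn't match → No.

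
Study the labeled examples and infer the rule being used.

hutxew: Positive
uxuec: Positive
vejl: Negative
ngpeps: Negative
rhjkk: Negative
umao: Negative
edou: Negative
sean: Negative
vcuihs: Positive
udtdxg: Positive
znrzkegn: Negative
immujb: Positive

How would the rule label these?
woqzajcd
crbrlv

Negative, Negative

The rule appears to be: length ≥ 5 AND contains 'u'.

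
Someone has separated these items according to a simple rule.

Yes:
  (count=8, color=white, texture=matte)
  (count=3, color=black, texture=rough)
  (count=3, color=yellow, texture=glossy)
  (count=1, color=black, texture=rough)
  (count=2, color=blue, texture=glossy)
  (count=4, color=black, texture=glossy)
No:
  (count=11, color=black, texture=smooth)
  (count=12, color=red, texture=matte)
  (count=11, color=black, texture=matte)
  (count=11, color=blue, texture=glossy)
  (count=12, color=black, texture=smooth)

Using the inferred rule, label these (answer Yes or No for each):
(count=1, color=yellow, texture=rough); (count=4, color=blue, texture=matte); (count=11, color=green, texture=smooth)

Yes, Yes, No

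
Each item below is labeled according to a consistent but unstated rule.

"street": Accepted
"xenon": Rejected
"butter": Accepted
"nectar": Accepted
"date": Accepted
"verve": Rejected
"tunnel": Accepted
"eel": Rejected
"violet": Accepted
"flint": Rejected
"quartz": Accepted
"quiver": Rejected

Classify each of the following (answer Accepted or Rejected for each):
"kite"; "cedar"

Accepted, Rejected

The classifier is using: even length AND contains 't'.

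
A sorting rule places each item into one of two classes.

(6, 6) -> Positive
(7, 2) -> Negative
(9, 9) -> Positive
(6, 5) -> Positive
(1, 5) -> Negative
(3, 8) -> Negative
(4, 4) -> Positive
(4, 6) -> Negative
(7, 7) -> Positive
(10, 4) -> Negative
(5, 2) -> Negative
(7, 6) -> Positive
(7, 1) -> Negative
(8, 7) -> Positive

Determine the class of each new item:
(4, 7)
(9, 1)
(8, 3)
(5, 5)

The rule appears to be: |first − second| ≤ 1.

Negative, Negative, Negative, Positive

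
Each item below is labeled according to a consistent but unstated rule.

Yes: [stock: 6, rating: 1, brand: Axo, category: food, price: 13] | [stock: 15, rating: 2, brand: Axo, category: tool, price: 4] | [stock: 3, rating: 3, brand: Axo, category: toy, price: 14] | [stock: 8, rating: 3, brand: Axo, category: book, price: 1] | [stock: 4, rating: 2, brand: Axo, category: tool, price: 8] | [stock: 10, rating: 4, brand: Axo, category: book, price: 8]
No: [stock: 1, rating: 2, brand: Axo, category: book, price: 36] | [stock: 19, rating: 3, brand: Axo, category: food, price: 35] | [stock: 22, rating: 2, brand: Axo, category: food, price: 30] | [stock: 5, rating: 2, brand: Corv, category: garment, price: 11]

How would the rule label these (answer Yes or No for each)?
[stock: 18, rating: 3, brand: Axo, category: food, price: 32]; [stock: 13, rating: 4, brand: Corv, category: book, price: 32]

All 'Yes' examples share one property — brand is Axo AND price ≤ 14 — and every 'No' example lacks it.
[stock: 18, rating: 3, brand: Axo, category: food, price: 32] → brand is Axo, price = 32 → No. [stock: 13, rating: 4, brand: Corv, category: book, price: 32] → brand is Corv, price = 32 → No.

No, No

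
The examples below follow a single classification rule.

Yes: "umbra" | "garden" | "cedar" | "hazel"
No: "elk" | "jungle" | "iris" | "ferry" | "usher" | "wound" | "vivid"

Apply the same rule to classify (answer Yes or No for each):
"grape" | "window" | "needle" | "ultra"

Every 'Yes' example satisfies: contains 'a'. None of the 'No' examples do.
Yes: "grape", since has 'a'. No: "window", since no 'a'. No: "needle", since no 'a'. Yes: "ultra", since has 'a'.

Yes, No, No, Yes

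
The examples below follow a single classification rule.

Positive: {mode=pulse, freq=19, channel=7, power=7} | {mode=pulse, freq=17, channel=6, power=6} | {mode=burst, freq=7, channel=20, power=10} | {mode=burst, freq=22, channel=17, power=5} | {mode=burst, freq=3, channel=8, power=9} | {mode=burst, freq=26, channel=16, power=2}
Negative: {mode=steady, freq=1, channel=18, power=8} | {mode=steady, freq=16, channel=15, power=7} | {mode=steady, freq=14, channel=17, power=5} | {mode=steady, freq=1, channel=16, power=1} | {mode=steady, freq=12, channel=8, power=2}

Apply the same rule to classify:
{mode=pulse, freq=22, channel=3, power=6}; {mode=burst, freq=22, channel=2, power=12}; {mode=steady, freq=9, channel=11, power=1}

Positive, Positive, Negative

The pattern is that an item is 'Positive' exactly when: mode is not steady.
{mode=pulse, freq=22, channel=3, power=6}: Positive (mode is pulse). {mode=burst, freq=22, channel=2, power=12}: Positive (mode is burst). {mode=steady, freq=9, channel=11, power=1}: Negative (mode is steady).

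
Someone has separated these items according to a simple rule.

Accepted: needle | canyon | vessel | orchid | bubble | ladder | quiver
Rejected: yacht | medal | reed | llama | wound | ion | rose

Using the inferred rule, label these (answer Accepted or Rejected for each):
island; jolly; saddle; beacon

The rule appears to be: length 6.
island: length 6 — satisfies this, so Accepted. jolly: length 5 — lacks this property, so Rejected. saddle: length 6 — satisfies this, so Accepted. beacon: length 6 — satisfies this, so Accepted.

Accepted, Rejected, Accepted, Accepted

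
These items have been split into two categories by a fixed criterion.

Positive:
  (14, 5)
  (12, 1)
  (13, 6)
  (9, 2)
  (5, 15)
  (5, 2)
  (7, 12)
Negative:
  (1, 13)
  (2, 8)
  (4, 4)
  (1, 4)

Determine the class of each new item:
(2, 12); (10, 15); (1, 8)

Every 'Positive' example satisfies: first ≥ 5. None of the 'Negative' examples do.
Negative: (2, 12), since first 2.
Positive: (10, 15), since first 10.
Negative: (1, 8), since first 1.

Negative, Positive, Negative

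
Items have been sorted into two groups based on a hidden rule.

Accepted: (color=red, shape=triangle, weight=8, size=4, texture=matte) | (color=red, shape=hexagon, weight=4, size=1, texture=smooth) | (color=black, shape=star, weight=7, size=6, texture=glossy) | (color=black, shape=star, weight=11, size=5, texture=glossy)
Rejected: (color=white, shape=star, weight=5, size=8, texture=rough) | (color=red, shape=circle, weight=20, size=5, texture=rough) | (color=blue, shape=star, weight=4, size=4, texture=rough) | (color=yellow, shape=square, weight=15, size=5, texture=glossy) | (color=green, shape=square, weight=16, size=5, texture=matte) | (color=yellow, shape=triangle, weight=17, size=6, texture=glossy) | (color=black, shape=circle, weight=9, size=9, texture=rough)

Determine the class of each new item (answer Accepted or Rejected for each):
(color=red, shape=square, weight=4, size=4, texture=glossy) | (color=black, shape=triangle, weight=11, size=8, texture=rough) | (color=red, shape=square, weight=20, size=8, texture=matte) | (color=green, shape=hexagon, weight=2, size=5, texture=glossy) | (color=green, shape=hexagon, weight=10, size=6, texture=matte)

Rule: texture is not rough AND weight ≤ 11. This holds for each 'Accepted' example and fails for each 'Rejected' one.
(color=red, shape=square, weight=4, size=4, texture=glossy): Accepted (texture is glossy, weight = 4).
(color=black, shape=triangle, weight=11, size=8, texture=rough): Rejected (texture is rough, weight = 11).
(color=red, shape=square, weight=20, size=8, texture=matte): Rejected (texture is matte, weight = 20).
(color=green, shape=hexagon, weight=2, size=5, texture=glossy): Accepted (texture is glossy, weight = 2).
(color=green, shape=hexagon, weight=10, size=6, texture=matte): Accepted (texture is matte, weight = 10).

Accepted, Rejected, Rejected, Accepted, Accepted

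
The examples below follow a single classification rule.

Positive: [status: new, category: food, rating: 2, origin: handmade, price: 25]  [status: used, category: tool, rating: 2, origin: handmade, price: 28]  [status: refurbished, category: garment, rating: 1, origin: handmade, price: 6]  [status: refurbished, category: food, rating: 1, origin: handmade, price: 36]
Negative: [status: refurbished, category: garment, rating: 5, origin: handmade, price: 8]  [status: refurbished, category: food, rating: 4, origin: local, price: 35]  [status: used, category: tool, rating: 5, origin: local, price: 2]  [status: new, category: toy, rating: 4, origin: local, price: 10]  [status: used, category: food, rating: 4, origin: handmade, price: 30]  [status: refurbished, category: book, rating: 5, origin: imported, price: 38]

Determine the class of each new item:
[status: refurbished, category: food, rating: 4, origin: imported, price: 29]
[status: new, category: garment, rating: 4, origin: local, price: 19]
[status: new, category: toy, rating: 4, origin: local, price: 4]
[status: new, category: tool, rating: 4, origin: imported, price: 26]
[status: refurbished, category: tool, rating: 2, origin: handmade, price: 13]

Rule: rating ≤ 2. This holds for each 'Positive' example and fails for each 'Negative' one.
[status: refurbished, category: food, rating: 4, origin: imported, price: 29]: rating = 4, doesn't match → Negative. [status: new, category: garment, rating: 4, origin: local, price: 19]: rating = 4, doesn't match → Negative. [status: new, category: toy, rating: 4, origin: local, price: 4]: rating = 4, doesn't match → Negative. [status: new, category: tool, rating: 4, origin: imported, price: 26]: rating = 4, doesn't match → Negative. [status: refurbished, category: tool, rating: 2, origin: handmade, price: 13]: rating = 2, satisfies this → Positive.

Negative, Negative, Negative, Negative, Positive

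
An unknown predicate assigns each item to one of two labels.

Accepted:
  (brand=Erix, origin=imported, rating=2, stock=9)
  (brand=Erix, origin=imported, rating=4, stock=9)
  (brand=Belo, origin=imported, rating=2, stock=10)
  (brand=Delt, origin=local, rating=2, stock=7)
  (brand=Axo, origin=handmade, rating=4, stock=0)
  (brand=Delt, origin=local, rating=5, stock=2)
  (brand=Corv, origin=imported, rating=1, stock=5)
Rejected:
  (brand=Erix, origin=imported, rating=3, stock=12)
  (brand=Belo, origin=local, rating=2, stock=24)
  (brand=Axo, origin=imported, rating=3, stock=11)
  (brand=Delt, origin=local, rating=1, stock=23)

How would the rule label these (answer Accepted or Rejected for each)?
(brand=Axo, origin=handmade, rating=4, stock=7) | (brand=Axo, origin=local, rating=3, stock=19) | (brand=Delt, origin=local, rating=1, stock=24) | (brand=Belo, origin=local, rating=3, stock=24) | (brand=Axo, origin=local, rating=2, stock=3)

Accepted, Rejected, Rejected, Rejected, Accepted

'Accepted' ⟺ stock ≤ 10.
(brand=Axo, origin=handmade, rating=4, stock=7): Accepted (stock = 7).
(brand=Axo, origin=local, rating=3, stock=19): Rejected (stock = 19).
(brand=Delt, origin=local, rating=1, stock=24): Rejected (stock = 24).
(brand=Belo, origin=local, rating=3, stock=24): Rejected (stock = 24).
(brand=Axo, origin=local, rating=2, stock=3): Accepted (stock = 3).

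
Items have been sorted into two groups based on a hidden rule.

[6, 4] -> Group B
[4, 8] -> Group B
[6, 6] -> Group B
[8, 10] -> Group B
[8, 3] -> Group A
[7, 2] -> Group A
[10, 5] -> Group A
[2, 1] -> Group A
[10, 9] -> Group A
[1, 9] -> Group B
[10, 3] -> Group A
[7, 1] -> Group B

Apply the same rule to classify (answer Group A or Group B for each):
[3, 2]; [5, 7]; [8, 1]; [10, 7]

Group A, Group B, Group A, Group A

The common property of the 'Group A' items is: sum is odd. No 'Group B' item has it.
[3, 2]: 3+2 = 5, meets the rule → Group A.
[5, 7]: 5+7 = 12, lacks this property → Group B.
[8, 1]: 8+1 = 9, meets the rule → Group A.
[10, 7]: 10+7 = 17, meets the rule → Group A.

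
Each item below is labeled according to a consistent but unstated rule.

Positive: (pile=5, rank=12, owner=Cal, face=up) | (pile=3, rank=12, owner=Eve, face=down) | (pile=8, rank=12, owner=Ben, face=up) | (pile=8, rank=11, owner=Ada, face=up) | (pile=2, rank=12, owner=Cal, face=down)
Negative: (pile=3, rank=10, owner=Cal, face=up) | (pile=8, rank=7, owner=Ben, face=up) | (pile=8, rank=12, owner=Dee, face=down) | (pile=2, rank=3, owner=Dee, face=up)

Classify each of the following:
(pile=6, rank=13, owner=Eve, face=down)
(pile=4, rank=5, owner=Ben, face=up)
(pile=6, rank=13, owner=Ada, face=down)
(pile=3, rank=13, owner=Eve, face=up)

Rule: owner is not Dee AND rank ≥ 11. This holds for each 'Positive' example and fails for each 'Negative' one.
(pile=6, rank=13, owner=Eve, face=down): owner is Eve, rank = 13 — satisfies this, so Positive. (pile=4, rank=5, owner=Ben, face=up): owner is Ben, rank = 5 — lacks this property, so Negative. (pile=6, rank=13, owner=Ada, face=down): owner is Ada, rank = 13 — satisfies this, so Positive. (pile=3, rank=13, owner=Eve, face=up): owner is Eve, rank = 13 — satisfies this, so Positive.

Positive, Negative, Positive, Positive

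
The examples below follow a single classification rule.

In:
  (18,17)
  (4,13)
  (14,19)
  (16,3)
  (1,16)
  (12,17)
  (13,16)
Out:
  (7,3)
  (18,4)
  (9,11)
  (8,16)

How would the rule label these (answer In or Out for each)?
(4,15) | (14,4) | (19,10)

In, Out, In

Checking candidate rules against both groups, what survives is: sum is odd.
(4,15) — 4+15 = 19, hence In.
(14,4) — 14+4 = 18, hence Out.
(19,10) — 19+10 = 29, hence In.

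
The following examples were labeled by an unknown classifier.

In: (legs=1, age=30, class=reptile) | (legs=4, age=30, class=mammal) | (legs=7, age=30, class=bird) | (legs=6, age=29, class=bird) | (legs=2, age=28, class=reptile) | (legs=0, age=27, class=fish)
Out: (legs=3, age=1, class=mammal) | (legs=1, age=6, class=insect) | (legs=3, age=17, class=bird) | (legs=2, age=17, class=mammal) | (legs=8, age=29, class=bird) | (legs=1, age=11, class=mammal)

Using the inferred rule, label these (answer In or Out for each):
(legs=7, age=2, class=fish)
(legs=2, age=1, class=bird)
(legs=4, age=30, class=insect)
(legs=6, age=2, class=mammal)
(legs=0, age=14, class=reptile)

A rule that fits every label: age ≥ 27 AND legs ≤ 7 — true of each 'In' example, false of each 'Out' one.
Out: (legs=7, age=2, class=fish), since age = 2, legs = 7. Out: (legs=2, age=1, class=bird), since age = 1, legs = 2. In: (legs=4, age=30, class=insect), since age = 30, legs = 4. Out: (legs=6, age=2, class=mammal), since age = 2, legs = 6. Out: (legs=0, age=14, class=reptile), since age = 14, legs = 0.

Out, Out, In, Out, Out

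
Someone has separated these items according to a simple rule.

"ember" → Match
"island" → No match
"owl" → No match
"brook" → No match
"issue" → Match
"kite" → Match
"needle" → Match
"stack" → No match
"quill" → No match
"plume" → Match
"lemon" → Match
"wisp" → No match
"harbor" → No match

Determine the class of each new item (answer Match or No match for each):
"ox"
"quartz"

'Match' ⟺ contains 'e'.
"ox": no 'e', does not satisfy this → No match. "quartz": no 'e', does not satisfy this → No match.

No match, No match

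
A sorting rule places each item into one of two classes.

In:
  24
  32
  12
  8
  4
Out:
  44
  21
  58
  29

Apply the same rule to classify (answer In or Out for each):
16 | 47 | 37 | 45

In, Out, Out, Out

'In' ⟺ even AND at most 32.
16: 16 is even, 16 ≤ 32 — meets the rule, so In. 47: 47 is odd, 47 > 32 — does not satisfy this, so Out. 37: 37 is odd, 37 > 32 — does not satisfy this, so Out. 45: 45 is odd, 45 > 32 — does not satisfy this, so Out.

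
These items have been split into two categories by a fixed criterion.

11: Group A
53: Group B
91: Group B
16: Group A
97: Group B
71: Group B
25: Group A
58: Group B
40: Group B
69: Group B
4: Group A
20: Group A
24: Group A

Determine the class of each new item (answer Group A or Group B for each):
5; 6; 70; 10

Group A, Group A, Group B, Group A

All 'Group A' examples share one property — at most 25 — and every 'Group B' example lacks it.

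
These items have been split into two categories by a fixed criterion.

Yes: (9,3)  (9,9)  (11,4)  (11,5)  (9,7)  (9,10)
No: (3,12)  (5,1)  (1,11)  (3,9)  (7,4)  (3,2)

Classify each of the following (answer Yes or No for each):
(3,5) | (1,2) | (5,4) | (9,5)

One predicate separates the groups cleanly: first ≥ 9.
(3,5): No (first 3). (1,2): No (first 1). (5,4): No (first 5). (9,5): Yes (first 9).

No, No, No, Yes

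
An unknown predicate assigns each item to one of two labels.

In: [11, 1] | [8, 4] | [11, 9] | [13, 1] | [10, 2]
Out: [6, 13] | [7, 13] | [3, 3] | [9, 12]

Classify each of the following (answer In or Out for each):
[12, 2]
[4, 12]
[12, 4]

Rule: first > second. This holds for each 'In' example and fails for each 'Out' one.
[12, 2]: 12 > 2, matches → In. [4, 12]: 4 < 12, fails the rule → Out. [12, 4]: 12 > 4, matches → In.

In, Out, In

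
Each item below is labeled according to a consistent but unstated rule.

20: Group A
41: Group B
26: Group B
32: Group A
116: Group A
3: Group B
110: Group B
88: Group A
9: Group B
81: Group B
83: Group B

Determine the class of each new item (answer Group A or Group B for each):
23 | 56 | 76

Checking candidate rules against both groups, what survives is: multiple of 4.

Group B, Group A, Group A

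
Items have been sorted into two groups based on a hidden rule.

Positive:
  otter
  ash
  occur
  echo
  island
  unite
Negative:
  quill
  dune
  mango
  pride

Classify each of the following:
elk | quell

Positive, Negative

The pattern is that an item is 'Positive' exactly when: starts with a vowel.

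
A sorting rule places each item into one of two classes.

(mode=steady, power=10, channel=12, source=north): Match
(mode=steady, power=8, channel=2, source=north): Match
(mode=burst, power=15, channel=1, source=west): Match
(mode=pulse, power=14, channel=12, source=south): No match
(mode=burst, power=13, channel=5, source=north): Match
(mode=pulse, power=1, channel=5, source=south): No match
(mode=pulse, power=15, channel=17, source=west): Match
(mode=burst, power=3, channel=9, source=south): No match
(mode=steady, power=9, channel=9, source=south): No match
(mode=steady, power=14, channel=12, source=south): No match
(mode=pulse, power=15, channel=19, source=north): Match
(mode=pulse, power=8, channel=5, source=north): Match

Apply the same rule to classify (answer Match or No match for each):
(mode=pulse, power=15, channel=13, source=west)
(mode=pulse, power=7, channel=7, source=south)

Checking candidate rules against both groups, what survives is: source is not south.
(mode=pulse, power=15, channel=13, source=west): Match (source is west).
(mode=pulse, power=7, channel=7, source=south): No match (source is south).

Match, No match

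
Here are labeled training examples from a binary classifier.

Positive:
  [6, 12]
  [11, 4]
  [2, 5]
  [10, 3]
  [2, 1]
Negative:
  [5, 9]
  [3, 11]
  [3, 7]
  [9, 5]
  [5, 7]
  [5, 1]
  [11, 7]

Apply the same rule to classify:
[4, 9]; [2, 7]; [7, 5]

Positive, Positive, Negative

The rule appears to be: product is even.
Positive: [4, 9], since 4·9 = 36.
Positive: [2, 7], since 2·7 = 14.
Negative: [7, 5], since 7·5 = 35.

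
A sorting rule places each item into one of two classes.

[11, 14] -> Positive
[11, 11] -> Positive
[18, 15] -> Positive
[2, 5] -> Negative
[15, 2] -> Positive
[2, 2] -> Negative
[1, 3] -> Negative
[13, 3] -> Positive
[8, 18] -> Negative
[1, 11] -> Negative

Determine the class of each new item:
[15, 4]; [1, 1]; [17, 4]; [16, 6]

Positive, Negative, Positive, Positive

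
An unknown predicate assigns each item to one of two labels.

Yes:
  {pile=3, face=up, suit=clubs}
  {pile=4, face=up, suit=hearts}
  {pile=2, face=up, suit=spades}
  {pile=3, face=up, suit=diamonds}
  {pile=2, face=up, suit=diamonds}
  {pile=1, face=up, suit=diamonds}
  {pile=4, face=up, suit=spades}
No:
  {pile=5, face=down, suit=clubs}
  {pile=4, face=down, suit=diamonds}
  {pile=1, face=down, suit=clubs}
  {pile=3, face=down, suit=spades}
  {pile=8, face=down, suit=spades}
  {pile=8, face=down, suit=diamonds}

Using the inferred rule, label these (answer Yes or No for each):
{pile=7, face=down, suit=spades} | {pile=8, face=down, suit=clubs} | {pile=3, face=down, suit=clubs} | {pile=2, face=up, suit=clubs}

No, No, No, Yes

The rule appears to be: face is up.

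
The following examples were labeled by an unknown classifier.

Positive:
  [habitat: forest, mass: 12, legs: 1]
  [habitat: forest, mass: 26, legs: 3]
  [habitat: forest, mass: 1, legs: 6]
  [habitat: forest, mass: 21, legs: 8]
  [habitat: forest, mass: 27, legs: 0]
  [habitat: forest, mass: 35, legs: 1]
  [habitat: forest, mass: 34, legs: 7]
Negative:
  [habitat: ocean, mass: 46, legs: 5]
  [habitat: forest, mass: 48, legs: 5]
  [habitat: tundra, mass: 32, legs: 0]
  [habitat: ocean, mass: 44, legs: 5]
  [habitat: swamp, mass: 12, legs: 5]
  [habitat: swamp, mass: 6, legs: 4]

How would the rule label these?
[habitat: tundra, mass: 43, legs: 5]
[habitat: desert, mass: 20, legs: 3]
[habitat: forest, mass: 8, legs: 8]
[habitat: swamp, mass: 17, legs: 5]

Negative, Negative, Positive, Negative

The common property of the 'Positive' items is: habitat is forest AND mass ≤ 35. No 'Negative' item has it.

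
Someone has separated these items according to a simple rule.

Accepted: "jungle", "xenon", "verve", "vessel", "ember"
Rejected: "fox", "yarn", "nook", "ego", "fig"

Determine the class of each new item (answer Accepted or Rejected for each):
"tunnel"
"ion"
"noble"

Accepted, Rejected, Accepted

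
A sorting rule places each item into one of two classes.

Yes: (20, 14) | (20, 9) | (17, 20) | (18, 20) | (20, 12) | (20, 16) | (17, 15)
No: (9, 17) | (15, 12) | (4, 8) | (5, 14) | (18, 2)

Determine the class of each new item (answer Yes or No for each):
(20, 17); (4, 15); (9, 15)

Yes, No, No

Rule: sum ≥ 29. This holds for each 'Yes' example and fails for each 'No' one.
(20, 17) → 20+17 = 37 → Yes. (4, 15) → 4+15 = 19 → No. (9, 15) → 9+15 = 24 → No.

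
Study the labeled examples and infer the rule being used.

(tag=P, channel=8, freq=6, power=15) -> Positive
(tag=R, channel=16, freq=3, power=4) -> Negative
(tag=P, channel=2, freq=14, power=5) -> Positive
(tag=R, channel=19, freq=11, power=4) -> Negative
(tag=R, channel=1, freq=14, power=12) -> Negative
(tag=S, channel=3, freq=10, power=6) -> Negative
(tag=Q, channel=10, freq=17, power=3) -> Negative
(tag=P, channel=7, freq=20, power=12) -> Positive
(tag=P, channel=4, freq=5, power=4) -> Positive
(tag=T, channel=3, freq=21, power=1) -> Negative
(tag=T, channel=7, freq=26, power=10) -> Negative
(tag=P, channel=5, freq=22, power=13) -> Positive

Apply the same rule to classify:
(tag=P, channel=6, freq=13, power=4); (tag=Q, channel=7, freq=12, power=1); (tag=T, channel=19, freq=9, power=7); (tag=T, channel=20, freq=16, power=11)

Positive, Negative, Negative, Negative

The pattern is that an item is 'Positive' exactly when: tag is P.
(tag=P, channel=6, freq=13, power=4): tag is P — matches, so Positive.
(tag=Q, channel=7, freq=12, power=1): tag is Q — does not satisfy this, so Negative.
(tag=T, channel=19, freq=9, power=7): tag is T — does not satisfy this, so Negative.
(tag=T, channel=20, freq=16, power=11): tag is T — does not satisfy this, so Negative.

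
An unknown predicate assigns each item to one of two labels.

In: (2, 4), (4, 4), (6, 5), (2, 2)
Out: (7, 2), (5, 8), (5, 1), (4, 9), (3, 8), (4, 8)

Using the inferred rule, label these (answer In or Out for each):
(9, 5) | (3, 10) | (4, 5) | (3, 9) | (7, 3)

Out, Out, In, Out, Out

The distinguishing property — |first − second| ≤ 2 — holds for all the 'In' cases and none of the 'Out' cases.
Out: (9, 5), since |9−5| = 4. Out: (3, 10), since |3−10| = 7. In: (4, 5), since |4−5| = 1. Out: (3, 9), since |3−9| = 6. Out: (7, 3), since |7−3| = 4.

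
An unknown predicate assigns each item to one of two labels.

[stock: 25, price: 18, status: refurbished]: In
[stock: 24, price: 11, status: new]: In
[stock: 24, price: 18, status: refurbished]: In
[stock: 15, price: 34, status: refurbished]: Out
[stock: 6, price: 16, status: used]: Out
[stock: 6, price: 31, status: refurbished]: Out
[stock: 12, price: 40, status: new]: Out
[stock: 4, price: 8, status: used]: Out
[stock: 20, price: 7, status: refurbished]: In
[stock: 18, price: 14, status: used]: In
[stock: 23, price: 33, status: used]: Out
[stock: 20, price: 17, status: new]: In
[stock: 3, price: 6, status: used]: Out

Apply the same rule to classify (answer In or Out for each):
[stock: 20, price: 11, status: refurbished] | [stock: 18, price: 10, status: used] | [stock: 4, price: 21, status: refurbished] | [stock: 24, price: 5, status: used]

The simplest hypothesis consistent with all the labels is: price ≤ 18 AND stock ≥ 12.
[stock: 20, price: 11, status: refurbished]: price = 11, stock = 20 — qualifies, so In.
[stock: 18, price: 10, status: used]: price = 10, stock = 18 — qualifies, so In.
[stock: 4, price: 21, status: refurbished]: price = 21, stock = 4 — does not fit, so Out.
[stock: 24, price: 5, status: used]: price = 5, stock = 24 — qualifies, so In.

In, In, Out, In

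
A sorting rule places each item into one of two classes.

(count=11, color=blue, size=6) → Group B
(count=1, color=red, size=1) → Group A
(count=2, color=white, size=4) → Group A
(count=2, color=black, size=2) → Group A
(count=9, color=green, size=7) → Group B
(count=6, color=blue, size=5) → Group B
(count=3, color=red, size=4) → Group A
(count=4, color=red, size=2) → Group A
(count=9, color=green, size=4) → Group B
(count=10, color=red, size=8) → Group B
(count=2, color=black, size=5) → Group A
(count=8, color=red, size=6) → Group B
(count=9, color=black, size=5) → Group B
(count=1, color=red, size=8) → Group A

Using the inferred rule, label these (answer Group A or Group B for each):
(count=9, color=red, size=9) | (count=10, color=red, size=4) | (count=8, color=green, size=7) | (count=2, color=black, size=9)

Every 'Group A' example satisfies: count ≤ 4. None of the 'Group B' examples do.
(count=9, color=red, size=9) → count = 9 → Group B. (count=10, color=red, size=4) → count = 10 → Group B. (count=8, color=green, size=7) → count = 8 → Group B. (count=2, color=black, size=9) → count = 2 → Group A.

Group B, Group B, Group B, Group A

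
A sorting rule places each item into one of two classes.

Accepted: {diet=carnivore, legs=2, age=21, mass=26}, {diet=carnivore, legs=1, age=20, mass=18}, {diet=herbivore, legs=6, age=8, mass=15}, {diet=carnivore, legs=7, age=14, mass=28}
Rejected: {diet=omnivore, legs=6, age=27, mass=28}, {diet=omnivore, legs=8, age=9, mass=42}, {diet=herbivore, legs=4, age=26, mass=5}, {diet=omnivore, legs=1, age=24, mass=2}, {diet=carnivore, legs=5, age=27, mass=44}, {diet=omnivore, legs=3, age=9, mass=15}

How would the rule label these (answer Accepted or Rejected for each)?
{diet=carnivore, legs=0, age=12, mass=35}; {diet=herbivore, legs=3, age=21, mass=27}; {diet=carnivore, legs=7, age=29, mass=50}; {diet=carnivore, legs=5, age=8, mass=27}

Accepted, Accepted, Rejected, Accepted

The pattern is that an item is 'Accepted' exactly when: age ≠ 9 AND age ≤ 21.
{diet=carnivore, legs=0, age=12, mass=35}: Accepted (age = 12).
{diet=herbivore, legs=3, age=21, mass=27}: Accepted (age = 21).
{diet=carnivore, legs=7, age=29, mass=50}: Rejected (age = 29).
{diet=carnivore, legs=5, age=8, mass=27}: Accepted (age = 8).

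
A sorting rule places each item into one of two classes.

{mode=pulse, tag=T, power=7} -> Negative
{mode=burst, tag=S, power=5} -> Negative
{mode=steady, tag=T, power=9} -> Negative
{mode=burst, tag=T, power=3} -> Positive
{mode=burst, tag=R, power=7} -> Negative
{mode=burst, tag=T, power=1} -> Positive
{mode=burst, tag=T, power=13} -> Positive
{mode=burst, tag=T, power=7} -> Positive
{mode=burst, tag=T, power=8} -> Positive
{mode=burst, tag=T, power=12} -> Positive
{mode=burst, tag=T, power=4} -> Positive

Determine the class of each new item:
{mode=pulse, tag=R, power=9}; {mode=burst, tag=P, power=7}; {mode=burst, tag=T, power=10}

A rule that fits every label: tag is T AND mode is burst — true of each 'Positive' example, false of each 'Negative' one.
Negative: {mode=pulse, tag=R, power=9}, since tag is R, mode is pulse. Negative: {mode=burst, tag=P, power=7}, since tag is P, mode is burst. Positive: {mode=burst, tag=T, power=10}, since tag is T, mode is burst.

Negative, Negative, Positive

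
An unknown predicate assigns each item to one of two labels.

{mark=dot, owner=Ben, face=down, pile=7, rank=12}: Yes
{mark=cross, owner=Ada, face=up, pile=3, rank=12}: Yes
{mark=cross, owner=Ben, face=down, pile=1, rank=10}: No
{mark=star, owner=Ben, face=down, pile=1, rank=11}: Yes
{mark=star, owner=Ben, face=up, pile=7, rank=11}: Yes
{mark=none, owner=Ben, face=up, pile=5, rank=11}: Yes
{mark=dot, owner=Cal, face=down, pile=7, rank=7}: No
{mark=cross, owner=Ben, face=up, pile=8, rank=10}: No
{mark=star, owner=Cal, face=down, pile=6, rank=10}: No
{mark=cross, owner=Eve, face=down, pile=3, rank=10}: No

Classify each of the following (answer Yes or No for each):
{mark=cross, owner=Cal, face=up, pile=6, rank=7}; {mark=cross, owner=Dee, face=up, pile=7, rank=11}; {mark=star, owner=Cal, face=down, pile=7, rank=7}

The simplest hypothesis consistent with all the labels is: rank ≥ 11.
{mark=cross, owner=Cal, face=up, pile=6, rank=7}: No (rank = 7).
{mark=cross, owner=Dee, face=up, pile=7, rank=11}: Yes (rank = 11).
{mark=star, owner=Cal, face=down, pile=7, rank=7}: No (rank = 7).

No, Yes, No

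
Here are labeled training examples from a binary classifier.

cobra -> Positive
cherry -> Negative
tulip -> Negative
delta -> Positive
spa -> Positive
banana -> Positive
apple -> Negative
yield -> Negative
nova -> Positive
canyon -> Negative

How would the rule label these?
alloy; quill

All 'Positive' examples share one property — ends with 'a' — and every 'Negative' example lacks it.

Negative, Negative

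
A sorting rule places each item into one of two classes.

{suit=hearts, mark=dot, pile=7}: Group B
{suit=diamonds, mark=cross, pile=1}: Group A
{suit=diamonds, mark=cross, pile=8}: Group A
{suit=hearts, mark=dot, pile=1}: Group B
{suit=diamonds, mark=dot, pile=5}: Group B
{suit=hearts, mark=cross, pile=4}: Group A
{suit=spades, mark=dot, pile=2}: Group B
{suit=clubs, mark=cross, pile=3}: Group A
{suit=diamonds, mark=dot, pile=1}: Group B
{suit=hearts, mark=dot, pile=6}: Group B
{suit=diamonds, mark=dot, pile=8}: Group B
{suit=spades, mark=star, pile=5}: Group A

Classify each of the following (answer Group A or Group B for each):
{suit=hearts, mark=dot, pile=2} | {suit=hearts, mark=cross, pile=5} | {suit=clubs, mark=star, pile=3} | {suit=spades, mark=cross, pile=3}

Group B, Group A, Group A, Group A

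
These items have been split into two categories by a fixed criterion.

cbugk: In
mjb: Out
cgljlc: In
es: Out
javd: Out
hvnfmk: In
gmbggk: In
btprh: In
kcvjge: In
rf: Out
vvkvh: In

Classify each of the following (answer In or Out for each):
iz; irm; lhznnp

The pattern is that an item is 'In' exactly when: length ≥ 5.

Out, Out, In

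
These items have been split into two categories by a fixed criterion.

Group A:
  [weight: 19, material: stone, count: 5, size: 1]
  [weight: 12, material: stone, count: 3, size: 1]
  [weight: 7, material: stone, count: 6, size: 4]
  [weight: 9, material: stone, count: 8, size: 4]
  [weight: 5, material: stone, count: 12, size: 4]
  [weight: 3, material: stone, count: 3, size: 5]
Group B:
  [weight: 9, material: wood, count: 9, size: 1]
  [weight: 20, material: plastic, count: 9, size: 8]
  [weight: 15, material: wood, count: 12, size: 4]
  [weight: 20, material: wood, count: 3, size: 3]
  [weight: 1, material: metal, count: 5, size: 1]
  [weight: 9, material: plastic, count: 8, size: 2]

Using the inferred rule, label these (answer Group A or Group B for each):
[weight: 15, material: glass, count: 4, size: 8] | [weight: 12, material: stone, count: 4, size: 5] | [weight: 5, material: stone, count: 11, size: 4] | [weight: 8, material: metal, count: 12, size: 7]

All 'Group A' examples share one property — material is stone — and every 'Group B' example lacks it.
[weight: 15, material: glass, count: 4, size: 8]: material is glass, lacks this property → Group B. [weight: 12, material: stone, count: 4, size: 5]: material is stone, fits → Group A. [weight: 5, material: stone, count: 11, size: 4]: material is stone, fits → Group A. [weight: 8, material: metal, count: 12, size: 7]: material is metal, lacks this property → Group B.

Group B, Group A, Group A, Group B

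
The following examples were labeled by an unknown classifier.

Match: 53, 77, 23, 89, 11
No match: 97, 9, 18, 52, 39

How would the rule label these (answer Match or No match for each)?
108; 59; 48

No match, Match, No match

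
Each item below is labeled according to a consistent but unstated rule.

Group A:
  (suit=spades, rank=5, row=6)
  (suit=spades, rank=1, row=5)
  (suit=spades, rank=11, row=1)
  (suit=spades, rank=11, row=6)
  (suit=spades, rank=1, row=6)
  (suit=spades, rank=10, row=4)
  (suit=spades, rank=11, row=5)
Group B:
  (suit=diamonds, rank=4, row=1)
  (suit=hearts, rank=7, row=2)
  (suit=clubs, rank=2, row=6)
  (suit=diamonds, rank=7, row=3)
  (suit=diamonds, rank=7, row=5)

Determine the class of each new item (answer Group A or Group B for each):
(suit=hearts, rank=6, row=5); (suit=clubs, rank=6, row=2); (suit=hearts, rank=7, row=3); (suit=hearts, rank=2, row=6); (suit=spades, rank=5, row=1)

A rule that fits every label: suit is spades — true of each 'Group A' example, false of each 'Group B' one.
(suit=hearts, rank=6, row=5) → suit is hearts → Group B. (suit=clubs, rank=6, row=2) → suit is clubs → Group B. (suit=hearts, rank=7, row=3) → suit is hearts → Group B. (suit=hearts, rank=2, row=6) → suit is hearts → Group B. (suit=spades, rank=5, row=1) → suit is spades → Group A.

Group B, Group B, Group B, Group B, Group A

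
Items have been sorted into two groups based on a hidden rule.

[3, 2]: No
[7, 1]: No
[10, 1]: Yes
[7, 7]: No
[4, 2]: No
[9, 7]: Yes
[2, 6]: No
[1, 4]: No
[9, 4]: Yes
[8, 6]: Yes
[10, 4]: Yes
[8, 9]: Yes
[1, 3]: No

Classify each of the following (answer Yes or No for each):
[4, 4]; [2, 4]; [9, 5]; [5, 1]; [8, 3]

'Yes' ⟺ first ≥ 8.
[4, 4]: first 4, does not fit → No. [2, 4]: first 2, does not fit → No. [9, 5]: first 9, has this property → Yes. [5, 1]: first 5, does not fit → No. [8, 3]: first 8, has this property → Yes.

No, No, Yes, No, Yes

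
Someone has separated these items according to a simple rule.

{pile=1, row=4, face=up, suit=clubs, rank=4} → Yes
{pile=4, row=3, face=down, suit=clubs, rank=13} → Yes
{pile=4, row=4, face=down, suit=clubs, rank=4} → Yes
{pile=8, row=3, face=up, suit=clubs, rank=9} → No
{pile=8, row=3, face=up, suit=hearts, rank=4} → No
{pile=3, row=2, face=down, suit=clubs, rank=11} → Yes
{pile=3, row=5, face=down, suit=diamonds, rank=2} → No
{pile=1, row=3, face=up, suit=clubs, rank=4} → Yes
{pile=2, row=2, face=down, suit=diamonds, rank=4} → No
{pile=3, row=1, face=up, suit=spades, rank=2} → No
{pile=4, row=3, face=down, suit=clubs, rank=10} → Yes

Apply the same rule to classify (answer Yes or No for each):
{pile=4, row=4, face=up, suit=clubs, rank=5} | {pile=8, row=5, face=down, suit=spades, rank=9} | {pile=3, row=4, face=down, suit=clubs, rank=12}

The distinguishing property — suit is clubs AND pile ≤ 4 — holds for all the 'Yes' cases and none of the 'No' cases.

Yes, No, Yes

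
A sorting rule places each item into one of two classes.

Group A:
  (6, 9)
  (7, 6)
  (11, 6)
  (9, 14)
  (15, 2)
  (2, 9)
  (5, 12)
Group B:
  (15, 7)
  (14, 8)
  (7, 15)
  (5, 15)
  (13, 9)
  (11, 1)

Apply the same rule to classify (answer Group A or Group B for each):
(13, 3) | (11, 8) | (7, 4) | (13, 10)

A rule that fits every label: sum is odd — true of each 'Group A' example, false of each 'Group B' one.
(13, 3): 13+3 = 16 — doesn't match, so Group B.
(11, 8): 11+8 = 19 — passes, so Group A.
(7, 4): 7+4 = 11 — passes, so Group A.
(13, 10): 13+10 = 23 — passes, so Group A.

Group B, Group A, Group A, Group A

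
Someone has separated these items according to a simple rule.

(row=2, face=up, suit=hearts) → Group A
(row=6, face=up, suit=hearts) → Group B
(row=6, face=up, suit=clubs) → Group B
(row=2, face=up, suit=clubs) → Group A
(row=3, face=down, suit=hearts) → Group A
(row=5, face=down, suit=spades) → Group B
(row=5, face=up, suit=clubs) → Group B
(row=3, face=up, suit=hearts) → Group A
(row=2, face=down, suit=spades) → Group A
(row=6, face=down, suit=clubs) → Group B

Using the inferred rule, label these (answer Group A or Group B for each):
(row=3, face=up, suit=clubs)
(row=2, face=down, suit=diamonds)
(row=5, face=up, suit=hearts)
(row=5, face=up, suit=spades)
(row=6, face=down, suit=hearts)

The rule appears to be: row ≤ 3.

Group A, Group A, Group B, Group B, Group B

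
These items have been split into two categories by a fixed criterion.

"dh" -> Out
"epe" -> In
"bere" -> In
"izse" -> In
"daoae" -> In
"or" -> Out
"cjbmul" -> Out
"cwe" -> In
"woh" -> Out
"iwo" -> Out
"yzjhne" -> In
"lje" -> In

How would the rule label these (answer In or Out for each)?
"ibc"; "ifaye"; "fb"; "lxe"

Out, In, Out, In

The distinguishing property — contains 'e' — holds for all the 'In' cases and none of the 'Out' cases.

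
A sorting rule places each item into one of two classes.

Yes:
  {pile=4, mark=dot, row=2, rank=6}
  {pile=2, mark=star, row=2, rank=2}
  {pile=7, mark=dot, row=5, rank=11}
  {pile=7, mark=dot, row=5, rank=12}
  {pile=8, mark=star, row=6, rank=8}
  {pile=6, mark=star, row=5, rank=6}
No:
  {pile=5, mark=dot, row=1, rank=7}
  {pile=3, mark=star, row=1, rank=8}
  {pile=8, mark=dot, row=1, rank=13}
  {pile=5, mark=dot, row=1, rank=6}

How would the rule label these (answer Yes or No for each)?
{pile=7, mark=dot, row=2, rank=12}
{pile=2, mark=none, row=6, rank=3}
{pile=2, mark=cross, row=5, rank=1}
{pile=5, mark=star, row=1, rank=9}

Yes, Yes, Yes, No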